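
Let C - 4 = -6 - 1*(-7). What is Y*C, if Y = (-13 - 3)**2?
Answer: 1280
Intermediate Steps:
C = 5 (C = 4 + (-6 - 1*(-7)) = 4 + (-6 + 7) = 4 + 1 = 5)
Y = 256 (Y = (-16)**2 = 256)
Y*C = 256*5 = 1280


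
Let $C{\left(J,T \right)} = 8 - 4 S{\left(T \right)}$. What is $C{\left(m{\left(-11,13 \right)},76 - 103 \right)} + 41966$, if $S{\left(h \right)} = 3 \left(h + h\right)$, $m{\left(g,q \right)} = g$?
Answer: $42622$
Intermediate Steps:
$S{\left(h \right)} = 6 h$ ($S{\left(h \right)} = 3 \cdot 2 h = 6 h$)
$C{\left(J,T \right)} = 8 - 24 T$ ($C{\left(J,T \right)} = 8 - 4 \cdot 6 T = 8 - 24 T$)
$C{\left(m{\left(-11,13 \right)},76 - 103 \right)} + 41966 = \left(8 - 24 \left(76 - 103\right)\right) + 41966 = \left(8 - -648\right) + 41966 = \left(8 + 648\right) + 41966 = 656 + 41966 = 42622$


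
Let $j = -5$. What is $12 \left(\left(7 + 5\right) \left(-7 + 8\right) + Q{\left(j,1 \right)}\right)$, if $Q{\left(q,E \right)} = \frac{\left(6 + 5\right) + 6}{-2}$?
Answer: $42$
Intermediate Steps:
$Q{\left(q,E \right)} = - \frac{17}{2}$ ($Q{\left(q,E \right)} = \left(11 + 6\right) \left(- \frac{1}{2}\right) = 17 \left(- \frac{1}{2}\right) = - \frac{17}{2}$)
$12 \left(\left(7 + 5\right) \left(-7 + 8\right) + Q{\left(j,1 \right)}\right) = 12 \left(\left(7 + 5\right) \left(-7 + 8\right) - \frac{17}{2}\right) = 12 \left(12 \cdot 1 - \frac{17}{2}\right) = 12 \left(12 - \frac{17}{2}\right) = 12 \cdot \frac{7}{2} = 42$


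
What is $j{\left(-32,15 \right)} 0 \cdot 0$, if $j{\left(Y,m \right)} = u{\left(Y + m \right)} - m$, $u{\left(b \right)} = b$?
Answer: $0$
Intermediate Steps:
$j{\left(Y,m \right)} = Y$ ($j{\left(Y,m \right)} = \left(Y + m\right) - m = Y$)
$j{\left(-32,15 \right)} 0 \cdot 0 = - 32 \cdot 0 \cdot 0 = \left(-32\right) 0 = 0$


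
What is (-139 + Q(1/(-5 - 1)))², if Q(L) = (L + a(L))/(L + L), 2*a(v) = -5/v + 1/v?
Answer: 121801/4 ≈ 30450.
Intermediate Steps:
a(v) = -2/v (a(v) = (-5/v + 1/v)/2 = (-4/v)/2 = -2/v)
Q(L) = (L - 2/L)/(2*L) (Q(L) = (L - 2/L)/(L + L) = (L - 2/L)/((2*L)) = (L - 2/L)*(1/(2*L)) = (L - 2/L)/(2*L))
(-139 + Q(1/(-5 - 1)))² = (-139 + (½ - 1/(1/(-5 - 1))²))² = (-139 + (½ - 1/(1/(-6))²))² = (-139 + (½ - 1/(-⅙)²))² = (-139 + (½ - 1*36))² = (-139 + (½ - 36))² = (-139 - 71/2)² = (-349/2)² = 121801/4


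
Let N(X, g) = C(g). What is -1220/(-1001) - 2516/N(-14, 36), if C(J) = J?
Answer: -618649/9009 ≈ -68.670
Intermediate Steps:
N(X, g) = g
-1220/(-1001) - 2516/N(-14, 36) = -1220/(-1001) - 2516/36 = -1220*(-1/1001) - 2516*1/36 = 1220/1001 - 629/9 = -618649/9009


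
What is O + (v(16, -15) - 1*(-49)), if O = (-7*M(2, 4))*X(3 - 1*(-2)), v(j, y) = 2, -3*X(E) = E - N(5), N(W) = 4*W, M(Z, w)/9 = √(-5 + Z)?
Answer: 51 - 315*I*√3 ≈ 51.0 - 545.6*I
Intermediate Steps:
M(Z, w) = 9*√(-5 + Z)
X(E) = 20/3 - E/3 (X(E) = -(E - 4*5)/3 = -(E - 1*20)/3 = -(E - 20)/3 = -(-20 + E)/3 = 20/3 - E/3)
O = -315*I*√3 (O = (-63*√(-5 + 2))*(20/3 - (3 - 1*(-2))/3) = (-63*√(-3))*(20/3 - (3 + 2)/3) = (-63*I*√3)*(20/3 - ⅓*5) = (-63*I*√3)*(20/3 - 5/3) = -63*I*√3*5 = -315*I*√3 ≈ -545.6*I)
O + (v(16, -15) - 1*(-49)) = -315*I*√3 + (2 - 1*(-49)) = -315*I*√3 + (2 + 49) = -315*I*√3 + 51 = 51 - 315*I*√3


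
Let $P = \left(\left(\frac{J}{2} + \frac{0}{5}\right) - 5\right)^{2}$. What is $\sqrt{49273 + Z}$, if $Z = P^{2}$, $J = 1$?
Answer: $\frac{\sqrt{794929}}{4} \approx 222.9$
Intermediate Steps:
$P = \frac{81}{4}$ ($P = \left(\left(1 \cdot \frac{1}{2} + \frac{0}{5}\right) - 5\right)^{2} = \left(\left(1 \cdot \frac{1}{2} + 0 \cdot \frac{1}{5}\right) - 5\right)^{2} = \left(\left(\frac{1}{2} + 0\right) - 5\right)^{2} = \left(\frac{1}{2} - 5\right)^{2} = \left(- \frac{9}{2}\right)^{2} = \frac{81}{4} \approx 20.25$)
$Z = \frac{6561}{16}$ ($Z = \left(\frac{81}{4}\right)^{2} = \frac{6561}{16} \approx 410.06$)
$\sqrt{49273 + Z} = \sqrt{49273 + \frac{6561}{16}} = \sqrt{\frac{794929}{16}} = \frac{\sqrt{794929}}{4}$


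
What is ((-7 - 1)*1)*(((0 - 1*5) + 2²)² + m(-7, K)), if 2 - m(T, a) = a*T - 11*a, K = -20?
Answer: 2856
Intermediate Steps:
m(T, a) = 2 + 11*a - T*a (m(T, a) = 2 - (a*T - 11*a) = 2 - (T*a - 11*a) = 2 - (-11*a + T*a) = 2 + (11*a - T*a) = 2 + 11*a - T*a)
((-7 - 1)*1)*(((0 - 1*5) + 2²)² + m(-7, K)) = ((-7 - 1)*1)*(((0 - 1*5) + 2²)² + (2 + 11*(-20) - 1*(-7)*(-20))) = (-8*1)*(((0 - 5) + 4)² + (2 - 220 - 140)) = -8*((-5 + 4)² - 358) = -8*((-1)² - 358) = -8*(1 - 358) = -8*(-357) = 2856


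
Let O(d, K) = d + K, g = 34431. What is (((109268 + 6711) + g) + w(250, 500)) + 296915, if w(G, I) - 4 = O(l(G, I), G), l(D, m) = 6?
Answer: 447585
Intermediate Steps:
O(d, K) = K + d
w(G, I) = 10 + G (w(G, I) = 4 + (G + 6) = 4 + (6 + G) = 10 + G)
(((109268 + 6711) + g) + w(250, 500)) + 296915 = (((109268 + 6711) + 34431) + (10 + 250)) + 296915 = ((115979 + 34431) + 260) + 296915 = (150410 + 260) + 296915 = 150670 + 296915 = 447585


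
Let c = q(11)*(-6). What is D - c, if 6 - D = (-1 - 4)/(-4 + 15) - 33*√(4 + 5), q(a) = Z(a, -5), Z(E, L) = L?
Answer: 830/11 ≈ 75.455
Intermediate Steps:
q(a) = -5
c = 30 (c = -5*(-6) = 30)
D = 1160/11 (D = 6 - ((-1 - 4)/(-4 + 15) - 33*√(4 + 5)) = 6 - (-5/11 - 33*√9) = 6 - (-5*1/11 - 33*3) = 6 - (-5/11 - 99) = 6 - 1*(-1094/11) = 6 + 1094/11 = 1160/11 ≈ 105.45)
D - c = 1160/11 - 1*30 = 1160/11 - 30 = 830/11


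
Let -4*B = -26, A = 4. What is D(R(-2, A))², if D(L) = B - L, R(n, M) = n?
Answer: 289/4 ≈ 72.250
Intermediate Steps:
B = 13/2 (B = -¼*(-26) = 13/2 ≈ 6.5000)
D(L) = 13/2 - L
D(R(-2, A))² = (13/2 - 1*(-2))² = (13/2 + 2)² = (17/2)² = 289/4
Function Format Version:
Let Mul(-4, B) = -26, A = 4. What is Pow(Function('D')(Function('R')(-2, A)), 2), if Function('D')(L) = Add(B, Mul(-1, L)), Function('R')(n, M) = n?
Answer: Rational(289, 4) ≈ 72.250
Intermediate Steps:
B = Rational(13, 2) (B = Mul(Rational(-1, 4), -26) = Rational(13, 2) ≈ 6.5000)
Function('D')(L) = Add(Rational(13, 2), Mul(-1, L))
Pow(Function('D')(Function('R')(-2, A)), 2) = Pow(Add(Rational(13, 2), Mul(-1, -2)), 2) = Pow(Add(Rational(13, 2), 2), 2) = Pow(Rational(17, 2), 2) = Rational(289, 4)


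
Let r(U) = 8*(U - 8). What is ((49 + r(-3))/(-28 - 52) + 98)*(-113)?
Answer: -890327/80 ≈ -11129.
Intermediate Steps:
r(U) = -64 + 8*U (r(U) = 8*(-8 + U) = -64 + 8*U)
((49 + r(-3))/(-28 - 52) + 98)*(-113) = ((49 + (-64 + 8*(-3)))/(-28 - 52) + 98)*(-113) = ((49 + (-64 - 24))/(-80) + 98)*(-113) = ((49 - 88)*(-1/80) + 98)*(-113) = (-39*(-1/80) + 98)*(-113) = (39/80 + 98)*(-113) = (7879/80)*(-113) = -890327/80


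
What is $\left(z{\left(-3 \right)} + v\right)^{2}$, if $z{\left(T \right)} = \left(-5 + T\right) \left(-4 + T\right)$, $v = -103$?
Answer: $2209$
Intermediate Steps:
$\left(z{\left(-3 \right)} + v\right)^{2} = \left(\left(20 + \left(-3\right)^{2} - -27\right) - 103\right)^{2} = \left(\left(20 + 9 + 27\right) - 103\right)^{2} = \left(56 - 103\right)^{2} = \left(-47\right)^{2} = 2209$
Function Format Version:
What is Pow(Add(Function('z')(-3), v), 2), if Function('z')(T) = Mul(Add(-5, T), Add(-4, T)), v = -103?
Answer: 2209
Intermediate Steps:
Pow(Add(Function('z')(-3), v), 2) = Pow(Add(Add(20, Pow(-3, 2), Mul(-9, -3)), -103), 2) = Pow(Add(Add(20, 9, 27), -103), 2) = Pow(Add(56, -103), 2) = Pow(-47, 2) = 2209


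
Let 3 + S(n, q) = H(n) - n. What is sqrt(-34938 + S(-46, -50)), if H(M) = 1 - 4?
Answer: I*sqrt(34898) ≈ 186.81*I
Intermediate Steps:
H(M) = -3
S(n, q) = -6 - n (S(n, q) = -3 + (-3 - n) = -6 - n)
sqrt(-34938 + S(-46, -50)) = sqrt(-34938 + (-6 - 1*(-46))) = sqrt(-34938 + (-6 + 46)) = sqrt(-34938 + 40) = sqrt(-34898) = I*sqrt(34898)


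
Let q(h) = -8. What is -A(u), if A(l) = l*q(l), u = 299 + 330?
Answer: 5032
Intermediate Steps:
u = 629
A(l) = -8*l (A(l) = l*(-8) = -8*l)
-A(u) = -(-8)*629 = -1*(-5032) = 5032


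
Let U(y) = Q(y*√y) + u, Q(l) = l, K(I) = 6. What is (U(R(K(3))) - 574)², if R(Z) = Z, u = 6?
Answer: 322840 - 6816*√6 ≈ 3.0614e+5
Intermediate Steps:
U(y) = 6 + y^(3/2) (U(y) = y*√y + 6 = y^(3/2) + 6 = 6 + y^(3/2))
(U(R(K(3))) - 574)² = ((6 + 6^(3/2)) - 574)² = ((6 + 6*√6) - 574)² = (-568 + 6*√6)²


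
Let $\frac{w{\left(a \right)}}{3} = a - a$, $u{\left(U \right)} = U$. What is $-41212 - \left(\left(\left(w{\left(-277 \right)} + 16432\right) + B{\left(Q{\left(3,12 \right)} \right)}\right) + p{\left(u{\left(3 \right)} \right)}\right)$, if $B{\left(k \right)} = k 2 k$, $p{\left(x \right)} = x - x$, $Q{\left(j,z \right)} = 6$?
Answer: $-57716$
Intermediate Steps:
$p{\left(x \right)} = 0$
$B{\left(k \right)} = 2 k^{2}$ ($B{\left(k \right)} = 2 k k = 2 k^{2}$)
$w{\left(a \right)} = 0$ ($w{\left(a \right)} = 3 \left(a - a\right) = 3 \cdot 0 = 0$)
$-41212 - \left(\left(\left(w{\left(-277 \right)} + 16432\right) + B{\left(Q{\left(3,12 \right)} \right)}\right) + p{\left(u{\left(3 \right)} \right)}\right) = -41212 - \left(\left(\left(0 + 16432\right) + 2 \cdot 6^{2}\right) + 0\right) = -41212 - \left(\left(16432 + 2 \cdot 36\right) + 0\right) = -41212 - \left(\left(16432 + 72\right) + 0\right) = -41212 - \left(16504 + 0\right) = -41212 - 16504 = -57716$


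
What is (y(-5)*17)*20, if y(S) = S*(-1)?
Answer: 1700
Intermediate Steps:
y(S) = -S
(y(-5)*17)*20 = (-1*(-5)*17)*20 = (5*17)*20 = 85*20 = 1700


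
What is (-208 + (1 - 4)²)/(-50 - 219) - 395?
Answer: -106056/269 ≈ -394.26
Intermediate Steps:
(-208 + (1 - 4)²)/(-50 - 219) - 395 = (-208 + (-3)²)/(-269) - 395 = (-208 + 9)*(-1/269) - 395 = -199*(-1/269) - 395 = 199/269 - 395 = -106056/269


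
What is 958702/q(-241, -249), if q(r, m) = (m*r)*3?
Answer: 958702/180027 ≈ 5.3253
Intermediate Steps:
q(r, m) = 3*m*r
958702/q(-241, -249) = 958702/((3*(-249)*(-241))) = 958702/180027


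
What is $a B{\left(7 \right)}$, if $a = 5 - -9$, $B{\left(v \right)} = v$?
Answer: $98$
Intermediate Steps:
$a = 14$ ($a = 5 + 9 = 14$)
$a B{\left(7 \right)} = 14 \cdot 7 = 98$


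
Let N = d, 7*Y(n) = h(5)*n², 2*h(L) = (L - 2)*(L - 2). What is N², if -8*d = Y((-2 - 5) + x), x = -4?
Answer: 1185921/12544 ≈ 94.541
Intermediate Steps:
h(L) = (-2 + L)²/2 (h(L) = ((L - 2)*(L - 2))/2 = ((-2 + L)*(-2 + L))/2 = (-2 + L)²/2)
Y(n) = 9*n²/14 (Y(n) = (((-2 + 5)²/2)*n²)/7 = (((½)*3²)*n²)/7 = (((½)*9)*n²)/7 = (9*n²/2)/7 = 9*n²/14)
d = -1089/112 (d = -9*((-2 - 5) - 4)²/112 = -9*(-7 - 4)²/112 = -9*(-11)²/112 = -9*121/112 = -⅛*1089/14 = -1089/112 ≈ -9.7232)
N = -1089/112 ≈ -9.7232
N² = (-1089/112)² = 1185921/12544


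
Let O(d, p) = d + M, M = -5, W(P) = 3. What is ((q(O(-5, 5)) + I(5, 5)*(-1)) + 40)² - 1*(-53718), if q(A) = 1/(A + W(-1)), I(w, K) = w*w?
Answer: 2642998/49 ≈ 53939.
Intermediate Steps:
I(w, K) = w²
O(d, p) = -5 + d (O(d, p) = d - 5 = -5 + d)
q(A) = 1/(3 + A) (q(A) = 1/(A + 3) = 1/(3 + A))
((q(O(-5, 5)) + I(5, 5)*(-1)) + 40)² - 1*(-53718) = ((1/(3 + (-5 - 5)) + 5²*(-1)) + 40)² - 1*(-53718) = ((1/(3 - 10) + 25*(-1)) + 40)² + 53718 = ((1/(-7) - 25) + 40)² + 53718 = ((-⅐ - 25) + 40)² + 53718 = (-176/7 + 40)² + 53718 = (104/7)² + 53718 = 10816/49 + 53718 = 2642998/49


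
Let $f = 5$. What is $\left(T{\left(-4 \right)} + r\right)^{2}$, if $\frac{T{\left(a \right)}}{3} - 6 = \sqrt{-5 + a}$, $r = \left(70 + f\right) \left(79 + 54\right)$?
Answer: $99859968 + 179874 i \approx 9.986 \cdot 10^{7} + 1.7987 \cdot 10^{5} i$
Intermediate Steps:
$r = 9975$ ($r = \left(70 + 5\right) \left(79 + 54\right) = 75 \cdot 133 = 9975$)
$T{\left(a \right)} = 18 + 3 \sqrt{-5 + a}$
$\left(T{\left(-4 \right)} + r\right)^{2} = \left(\left(18 + 3 \sqrt{-5 - 4}\right) + 9975\right)^{2} = \left(\left(18 + 3 \sqrt{-9}\right) + 9975\right)^{2} = \left(\left(18 + 3 \cdot 3 i\right) + 9975\right)^{2} = \left(\left(18 + 9 i\right) + 9975\right)^{2} = \left(9993 + 9 i\right)^{2}$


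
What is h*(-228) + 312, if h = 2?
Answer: -144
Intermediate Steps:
h*(-228) + 312 = 2*(-228) + 312 = -456 + 312 = -144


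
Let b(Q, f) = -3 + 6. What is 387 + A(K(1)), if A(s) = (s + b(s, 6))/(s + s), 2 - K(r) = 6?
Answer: 3097/8 ≈ 387.13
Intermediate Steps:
b(Q, f) = 3
K(r) = -4 (K(r) = 2 - 1*6 = 2 - 6 = -4)
A(s) = (3 + s)/(2*s) (A(s) = (s + 3)/(s + s) = (3 + s)/((2*s)) = (3 + s)*(1/(2*s)) = (3 + s)/(2*s))
387 + A(K(1)) = 387 + (1/2)*(3 - 4)/(-4) = 387 + (1/2)*(-1/4)*(-1) = 387 + 1/8 = 3097/8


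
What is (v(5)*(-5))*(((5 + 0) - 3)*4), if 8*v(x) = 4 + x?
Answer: -45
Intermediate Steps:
v(x) = 1/2 + x/8 (v(x) = (4 + x)/8 = 1/2 + x/8)
(v(5)*(-5))*(((5 + 0) - 3)*4) = ((1/2 + (1/8)*5)*(-5))*(((5 + 0) - 3)*4) = ((1/2 + 5/8)*(-5))*((5 - 3)*4) = ((9/8)*(-5))*(2*4) = -45/8*8 = -45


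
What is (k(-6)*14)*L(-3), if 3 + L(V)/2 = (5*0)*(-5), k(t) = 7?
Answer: -588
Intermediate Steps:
L(V) = -6 (L(V) = -6 + 2*((5*0)*(-5)) = -6 + 2*(0*(-5)) = -6 + 2*0 = -6 + 0 = -6)
(k(-6)*14)*L(-3) = (7*14)*(-6) = 98*(-6) = -588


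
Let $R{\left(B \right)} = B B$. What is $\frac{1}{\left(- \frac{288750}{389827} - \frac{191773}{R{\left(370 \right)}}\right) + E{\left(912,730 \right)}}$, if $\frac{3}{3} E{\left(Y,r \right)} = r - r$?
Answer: $- \frac{53367316300}{114288168271} \approx -0.46695$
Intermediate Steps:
$E{\left(Y,r \right)} = 0$ ($E{\left(Y,r \right)} = r - r = 0$)
$R{\left(B \right)} = B^{2}$
$\frac{1}{\left(- \frac{288750}{389827} - \frac{191773}{R{\left(370 \right)}}\right) + E{\left(912,730 \right)}} = \frac{1}{\left(- \frac{288750}{389827} - \frac{191773}{370^{2}}\right) + 0} = \frac{1}{\left(\left(-288750\right) \frac{1}{389827} - \frac{191773}{136900}\right) + 0} = \frac{1}{\left(- \frac{288750}{389827} - \frac{191773}{136900}\right) + 0} = \frac{1}{- \frac{114288168271}{53367316300} + 0} = \frac{1}{- \frac{114288168271}{53367316300}} = - \frac{53367316300}{114288168271}$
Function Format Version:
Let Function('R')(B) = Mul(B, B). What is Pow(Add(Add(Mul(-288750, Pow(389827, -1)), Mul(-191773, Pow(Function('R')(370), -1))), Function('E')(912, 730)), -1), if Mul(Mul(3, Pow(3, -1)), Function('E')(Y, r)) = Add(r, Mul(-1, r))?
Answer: Rational(-53367316300, 114288168271) ≈ -0.46695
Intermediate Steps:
Function('E')(Y, r) = 0 (Function('E')(Y, r) = Add(r, Mul(-1, r)) = 0)
Function('R')(B) = Pow(B, 2)
Pow(Add(Add(Mul(-288750, Pow(389827, -1)), Mul(-191773, Pow(Function('R')(370), -1))), Function('E')(912, 730)), -1) = Pow(Add(Add(Mul(-288750, Pow(389827, -1)), Mul(-191773, Pow(Pow(370, 2), -1))), 0), -1) = Pow(Add(Add(Mul(-288750, Rational(1, 389827)), Mul(-191773, Pow(136900, -1))), 0), -1) = Pow(Add(Add(Rational(-288750, 389827), Mul(-191773, Rational(1, 136900))), 0), -1) = Pow(Add(Add(Rational(-288750, 389827), Rational(-191773, 136900)), 0), -1) = Pow(Add(Rational(-114288168271, 53367316300), 0), -1) = Pow(Rational(-114288168271, 53367316300), -1) = Rational(-53367316300, 114288168271)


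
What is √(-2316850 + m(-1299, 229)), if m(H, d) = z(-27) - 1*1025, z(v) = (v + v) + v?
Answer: 2*I*√579489 ≈ 1522.5*I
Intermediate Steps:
z(v) = 3*v (z(v) = 2*v + v = 3*v)
m(H, d) = -1106 (m(H, d) = 3*(-27) - 1*1025 = -81 - 1025 = -1106)
√(-2316850 + m(-1299, 229)) = √(-2316850 - 1106) = √(-2317956) = 2*I*√579489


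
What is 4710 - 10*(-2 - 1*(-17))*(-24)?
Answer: 8310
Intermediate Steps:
4710 - 10*(-2 - 1*(-17))*(-24) = 4710 - 10*(-2 + 17)*(-24) = 4710 - 10*15*(-24) = 4710 - 150*(-24) = 4710 - 1*(-3600) = 4710 + 3600 = 8310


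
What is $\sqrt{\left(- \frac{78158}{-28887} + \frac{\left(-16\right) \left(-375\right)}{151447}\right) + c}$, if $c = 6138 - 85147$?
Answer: $\frac{5 i \sqrt{60485001895230394964199}}{4374849489} \approx 281.08 i$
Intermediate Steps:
$c = -79009$
$\sqrt{\left(- \frac{78158}{-28887} + \frac{\left(-16\right) \left(-375\right)}{151447}\right) + c} = \sqrt{\left(- \frac{78158}{-28887} + \frac{\left(-16\right) \left(-375\right)}{151447}\right) - 79009} = \sqrt{\left(\left(-78158\right) \left(- \frac{1}{28887}\right) + 6000 \cdot \frac{1}{151447}\right) - 79009} = \sqrt{\left(\frac{78158}{28887} + \frac{6000}{151447}\right) - 79009} = \sqrt{\frac{12010116626}{4374849489} - 79009} = \sqrt{- \frac{345640473159775}{4374849489}} = \frac{5 i \sqrt{60485001895230394964199}}{4374849489}$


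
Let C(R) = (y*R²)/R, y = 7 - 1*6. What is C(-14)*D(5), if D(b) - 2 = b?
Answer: -98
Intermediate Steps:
D(b) = 2 + b
y = 1 (y = 7 - 6 = 1)
C(R) = R (C(R) = (1*R²)/R = R²/R = R)
C(-14)*D(5) = -14*(2 + 5) = -14*7 = -98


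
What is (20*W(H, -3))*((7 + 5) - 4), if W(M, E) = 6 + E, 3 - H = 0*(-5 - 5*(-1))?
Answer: 480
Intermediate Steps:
H = 3 (H = 3 - 0*(-5 - 5*(-1)) = 3 - 0*(-5 + 5) = 3 - 0*0 = 3 - 1*0 = 3 + 0 = 3)
(20*W(H, -3))*((7 + 5) - 4) = (20*(6 - 3))*((7 + 5) - 4) = (20*3)*(12 - 4) = 60*8 = 480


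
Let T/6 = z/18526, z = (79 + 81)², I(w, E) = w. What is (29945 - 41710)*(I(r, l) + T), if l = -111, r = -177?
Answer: 18385765515/9263 ≈ 1.9849e+6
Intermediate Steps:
z = 25600 (z = 160² = 25600)
T = 76800/9263 (T = 6*(25600/18526) = 6*(25600*(1/18526)) = 6*(12800/9263) = 76800/9263 ≈ 8.2910)
(29945 - 41710)*(I(r, l) + T) = (29945 - 41710)*(-177 + 76800/9263) = -11765*(-1562751/9263) = 18385765515/9263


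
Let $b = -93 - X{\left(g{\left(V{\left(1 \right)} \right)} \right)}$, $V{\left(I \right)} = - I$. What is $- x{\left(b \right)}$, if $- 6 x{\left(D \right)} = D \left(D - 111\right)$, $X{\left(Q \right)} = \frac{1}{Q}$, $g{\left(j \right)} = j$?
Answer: $\frac{9338}{3} \approx 3112.7$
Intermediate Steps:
$b = -92$ ($b = -93 - \frac{1}{\left(-1\right) 1} = -93 - \frac{1}{-1} = -93 - -1 = -93 + 1 = -92$)
$x{\left(D \right)} = - \frac{D \left(-111 + D\right)}{6}$ ($x{\left(D \right)} = - \frac{D \left(D - 111\right)}{6} = - \frac{D \left(-111 + D\right)}{6}$)
$- x{\left(b \right)} = - \frac{\left(-92\right) \left(111 - -92\right)}{6} = - \frac{\left(-92\right) \left(111 + 92\right)}{6} = - \frac{\left(-92\right) 203}{6} = \left(-1\right) \left(- \frac{9338}{3}\right) = \frac{9338}{3}$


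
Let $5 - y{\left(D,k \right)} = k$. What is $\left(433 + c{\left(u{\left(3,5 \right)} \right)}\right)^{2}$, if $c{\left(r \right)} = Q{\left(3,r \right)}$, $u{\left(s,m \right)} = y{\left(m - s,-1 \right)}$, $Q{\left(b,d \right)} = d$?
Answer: $192721$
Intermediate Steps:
$y{\left(D,k \right)} = 5 - k$
$u{\left(s,m \right)} = 6$ ($u{\left(s,m \right)} = 5 - -1 = 5 + 1 = 6$)
$c{\left(r \right)} = r$
$\left(433 + c{\left(u{\left(3,5 \right)} \right)}\right)^{2} = \left(433 + 6\right)^{2} = 439^{2} = 192721$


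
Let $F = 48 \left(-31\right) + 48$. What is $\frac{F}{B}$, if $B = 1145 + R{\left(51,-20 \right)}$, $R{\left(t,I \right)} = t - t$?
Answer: $- \frac{288}{229} \approx -1.2576$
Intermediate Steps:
$R{\left(t,I \right)} = 0$
$F = -1440$ ($F = -1488 + 48 = -1440$)
$B = 1145$ ($B = 1145 + 0 = 1145$)
$\frac{F}{B} = - \frac{1440}{1145} = \left(-1440\right) \frac{1}{1145} = - \frac{288}{229}$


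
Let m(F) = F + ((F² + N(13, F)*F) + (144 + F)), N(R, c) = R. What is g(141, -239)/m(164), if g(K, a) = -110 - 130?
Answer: -12/1475 ≈ -0.0081356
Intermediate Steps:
m(F) = 144 + F² + 15*F (m(F) = F + ((F² + 13*F) + (144 + F)) = F + (144 + F² + 14*F) = 144 + F² + 15*F)
g(K, a) = -240
g(141, -239)/m(164) = -240/(144 + 164² + 15*164) = -240/(144 + 26896 + 2460) = -240/29500 = -240*1/29500 = -12/1475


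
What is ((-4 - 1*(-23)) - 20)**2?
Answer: 1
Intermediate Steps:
((-4 - 1*(-23)) - 20)**2 = ((-4 + 23) - 20)**2 = (19 - 20)**2 = (-1)**2 = 1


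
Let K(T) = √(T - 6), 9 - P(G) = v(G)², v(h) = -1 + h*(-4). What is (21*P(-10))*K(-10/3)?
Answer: -21168*I*√21 ≈ -97004.0*I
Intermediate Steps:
v(h) = -1 - 4*h
P(G) = 9 - (-1 - 4*G)²
K(T) = √(-6 + T)
(21*P(-10))*K(-10/3) = (21*(9 - (1 + 4*(-10))²))*√(-6 - 10/3) = (21*(9 - (1 - 40)²))*√(-6 - 10*⅓) = (21*(9 - 1*(-39)²))*√(-6 - 10/3) = (21*(9 - 1*1521))*√(-28/3) = (21*(9 - 1521))*(2*I*√21/3) = (21*(-1512))*(2*I*√21/3) = -21168*I*√21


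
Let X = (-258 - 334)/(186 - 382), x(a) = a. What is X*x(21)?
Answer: 444/7 ≈ 63.429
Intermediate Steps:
X = 148/49 (X = -592/(-196) = -592*(-1/196) = 148/49 ≈ 3.0204)
X*x(21) = (148/49)*21 = 444/7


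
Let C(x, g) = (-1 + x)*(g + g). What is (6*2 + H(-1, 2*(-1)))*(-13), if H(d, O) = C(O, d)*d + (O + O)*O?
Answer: -182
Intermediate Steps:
C(x, g) = 2*g*(-1 + x) (C(x, g) = (-1 + x)*(2*g) = 2*g*(-1 + x))
H(d, O) = 2*O² + 2*d²*(-1 + O) (H(d, O) = (2*d*(-1 + O))*d + (O + O)*O = 2*d²*(-1 + O) + (2*O)*O = 2*d²*(-1 + O) + 2*O² = 2*O² + 2*d²*(-1 + O))
(6*2 + H(-1, 2*(-1)))*(-13) = (6*2 + (2*(2*(-1))² + 2*(-1)²*(-1 + 2*(-1))))*(-13) = (12 + (2*(-2)² + 2*1*(-1 - 2)))*(-13) = (12 + (2*4 + 2*1*(-3)))*(-13) = (12 + (8 - 6))*(-13) = (12 + 2)*(-13) = 14*(-13) = -182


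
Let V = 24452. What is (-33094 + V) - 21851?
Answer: -30493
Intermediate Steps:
(-33094 + V) - 21851 = (-33094 + 24452) - 21851 = -8642 - 21851 = -30493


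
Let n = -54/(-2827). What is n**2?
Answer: 2916/7991929 ≈ 0.00036487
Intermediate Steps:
n = 54/2827 (n = -54*(-1/2827) = 54/2827 ≈ 0.019102)
n**2 = (54/2827)**2 = 2916/7991929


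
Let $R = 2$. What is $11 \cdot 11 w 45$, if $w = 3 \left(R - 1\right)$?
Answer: $16335$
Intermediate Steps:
$w = 3$ ($w = 3 \left(2 - 1\right) = 3 \cdot 1 = 3$)
$11 \cdot 11 w 45 = 11 \cdot 11 \cdot 3 \cdot 45 = 121 \cdot 3 \cdot 45 = 363 \cdot 45 = 16335$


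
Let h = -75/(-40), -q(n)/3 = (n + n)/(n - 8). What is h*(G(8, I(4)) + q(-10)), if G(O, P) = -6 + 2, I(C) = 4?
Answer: -55/4 ≈ -13.750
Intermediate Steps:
G(O, P) = -4
q(n) = -6*n/(-8 + n) (q(n) = -3*(n + n)/(n - 8) = -3*2*n/(-8 + n) = -6*n/(-8 + n))
h = 15/8 (h = -75*(-1/40) = 15/8 ≈ 1.8750)
h*(G(8, I(4)) + q(-10)) = 15*(-4 - 6*(-10)/(-8 - 10))/8 = 15*(-4 - 6*(-10)/(-18))/8 = 15*(-4 - 6*(-10)*(-1/18))/8 = 15*(-4 - 10/3)/8 = (15/8)*(-22/3) = -55/4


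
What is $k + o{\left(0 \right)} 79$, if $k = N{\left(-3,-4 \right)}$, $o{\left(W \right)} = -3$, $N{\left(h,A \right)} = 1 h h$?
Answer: $-228$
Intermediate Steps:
$N{\left(h,A \right)} = h^{2}$ ($N{\left(h,A \right)} = h h = h^{2}$)
$k = 9$ ($k = \left(-3\right)^{2} = 9$)
$k + o{\left(0 \right)} 79 = 9 - 237 = -228$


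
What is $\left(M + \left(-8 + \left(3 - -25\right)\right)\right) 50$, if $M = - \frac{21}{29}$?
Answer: $\frac{27950}{29} \approx 963.79$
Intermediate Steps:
$M = - \frac{21}{29}$ ($M = \left(-21\right) \frac{1}{29} = - \frac{21}{29} \approx -0.72414$)
$\left(M + \left(-8 + \left(3 - -25\right)\right)\right) 50 = \left(- \frac{21}{29} + \left(-8 + \left(3 - -25\right)\right)\right) 50 = \left(- \frac{21}{29} + \left(-8 + \left(3 + 25\right)\right)\right) 50 = \left(- \frac{21}{29} + \left(-8 + 28\right)\right) 50 = \left(- \frac{21}{29} + 20\right) 50 = \frac{559}{29} \cdot 50 = \frac{27950}{29}$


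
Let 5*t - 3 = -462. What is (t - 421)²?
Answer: 6574096/25 ≈ 2.6296e+5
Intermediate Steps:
t = -459/5 (t = ⅗ + (⅕)*(-462) = ⅗ - 462/5 = -459/5 ≈ -91.800)
(t - 421)² = (-459/5 - 421)² = (-2564/5)² = 6574096/25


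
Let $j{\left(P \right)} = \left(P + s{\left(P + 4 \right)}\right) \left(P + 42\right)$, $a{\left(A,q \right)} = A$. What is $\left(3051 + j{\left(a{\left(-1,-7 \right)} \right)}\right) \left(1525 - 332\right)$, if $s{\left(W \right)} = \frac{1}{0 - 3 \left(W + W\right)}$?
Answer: $\frac{64587827}{18} \approx 3.5882 \cdot 10^{6}$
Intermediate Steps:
$s{\left(W \right)} = - \frac{1}{6 W}$ ($s{\left(W \right)} = \frac{1}{0 - 3 \cdot 2 W} = \frac{1}{0 - 6 W} = \frac{1}{\left(-6\right) W} = - \frac{1}{6 W}$)
$j{\left(P \right)} = \left(42 + P\right) \left(P - \frac{1}{6 \left(4 + P\right)}\right)$ ($j{\left(P \right)} = \left(P - \frac{1}{6 \left(P + 4\right)}\right) \left(P + 42\right) = \left(P - \frac{1}{6 \left(4 + P\right)}\right) \left(42 + P\right) = \left(42 + P\right) \left(P - \frac{1}{6 \left(4 + P\right)}\right)$)
$\left(3051 + j{\left(a{\left(-1,-7 \right)} \right)}\right) \left(1525 - 332\right) = \left(3051 + \frac{-7 - - \frac{1}{6} - \left(4 - 1\right) \left(42 - 1\right)}{4 - 1}\right) \left(1525 - 332\right) = \left(3051 + \frac{-7 + \frac{1}{6} - 3 \cdot 41}{3}\right) 1193 = \left(3051 + \frac{-7 + \frac{1}{6} - 123}{3}\right) 1193 = \left(3051 + \frac{1}{3} \left(- \frac{779}{6}\right)\right) 1193 = \left(3051 - \frac{779}{18}\right) 1193 = \frac{54139}{18} \cdot 1193 = \frac{64587827}{18}$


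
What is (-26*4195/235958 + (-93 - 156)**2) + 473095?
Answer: 63130036449/117979 ≈ 5.3510e+5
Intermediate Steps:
(-26*4195/235958 + (-93 - 156)**2) + 473095 = (-109070*1/235958 + (-249)**2) + 473095 = (-54535/117979 + 62001) + 473095 = 7314761444/117979 + 473095 = 63130036449/117979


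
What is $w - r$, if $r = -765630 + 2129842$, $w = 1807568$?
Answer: $443356$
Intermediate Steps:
$r = 1364212$
$w - r = 1807568 - 1364212 = 443356$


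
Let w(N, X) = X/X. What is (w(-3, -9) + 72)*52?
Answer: 3796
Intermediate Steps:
w(N, X) = 1
(w(-3, -9) + 72)*52 = (1 + 72)*52 = 73*52 = 3796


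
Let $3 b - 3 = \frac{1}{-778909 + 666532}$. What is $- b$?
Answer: $- \frac{337130}{337131} \approx -1.0$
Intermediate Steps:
$b = \frac{337130}{337131}$ ($b = 1 + \frac{1}{3 \left(-778909 + 666532\right)} = 1 + \frac{1}{3 \left(-112377\right)} = 1 + \frac{1}{3} \left(- \frac{1}{112377}\right) = 1 - \frac{1}{337131} = \frac{337130}{337131} \approx 1.0$)
$- b = \left(-1\right) \frac{337130}{337131} = - \frac{337130}{337131}$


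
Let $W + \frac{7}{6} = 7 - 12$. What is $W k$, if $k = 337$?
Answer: $- \frac{12469}{6} \approx -2078.2$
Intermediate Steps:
$W = - \frac{37}{6}$ ($W = - \frac{7}{6} + \left(7 - 12\right) = - \frac{7}{6} - 5 = - \frac{37}{6} \approx -6.1667$)
$W k = \left(- \frac{37}{6}\right) 337 = - \frac{12469}{6}$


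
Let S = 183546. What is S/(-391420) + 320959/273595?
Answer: 7541250391/10709055490 ≈ 0.70419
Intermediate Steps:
S/(-391420) + 320959/273595 = 183546/(-391420) + 320959/273595 = 183546*(-1/391420) + 320959*(1/273595) = -91773/195710 + 320959/273595 = 7541250391/10709055490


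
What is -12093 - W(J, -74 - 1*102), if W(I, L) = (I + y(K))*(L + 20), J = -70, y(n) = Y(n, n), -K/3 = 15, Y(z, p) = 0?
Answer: -23013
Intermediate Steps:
K = -45 (K = -3*15 = -45)
y(n) = 0
W(I, L) = I*(20 + L) (W(I, L) = (I + 0)*(L + 20) = I*(20 + L))
-12093 - W(J, -74 - 1*102) = -12093 - (-70)*(20 + (-74 - 1*102)) = -12093 - (-70)*(20 + (-74 - 102)) = -12093 - (-70)*(20 - 176) = -12093 - (-70)*(-156) = -12093 - 1*10920 = -12093 - 10920 = -23013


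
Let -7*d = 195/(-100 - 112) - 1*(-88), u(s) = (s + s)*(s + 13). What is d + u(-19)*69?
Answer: 23327827/1484 ≈ 15720.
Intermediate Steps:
u(s) = 2*s*(13 + s) (u(s) = (2*s)*(13 + s) = 2*s*(13 + s))
d = -18461/1484 (d = -(195/(-100 - 112) - 1*(-88))/7 = -(195/(-212) + 88)/7 = -(195*(-1/212) + 88)/7 = -(-195/212 + 88)/7 = -⅐*18461/212 = -18461/1484 ≈ -12.440)
d + u(-19)*69 = -18461/1484 + (2*(-19)*(13 - 19))*69 = -18461/1484 + (2*(-19)*(-6))*69 = -18461/1484 + 228*69 = -18461/1484 + 15732 = 23327827/1484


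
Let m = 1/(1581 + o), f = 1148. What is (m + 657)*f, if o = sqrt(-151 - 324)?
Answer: 67343534553/89287 - 205*I*sqrt(19)/89287 ≈ 7.5424e+5 - 0.010008*I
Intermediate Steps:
o = 5*I*sqrt(19) (o = sqrt(-475) = 5*I*sqrt(19) ≈ 21.794*I)
m = 1/(1581 + 5*I*sqrt(19)) ≈ 0.00063239 - 8.718e-6*I
(m + 657)*f = ((1581/2500036 - 5*I*sqrt(19)/2500036) + 657)*1148 = (1642525233/2500036 - 5*I*sqrt(19)/2500036)*1148 = 67343534553/89287 - 205*I*sqrt(19)/89287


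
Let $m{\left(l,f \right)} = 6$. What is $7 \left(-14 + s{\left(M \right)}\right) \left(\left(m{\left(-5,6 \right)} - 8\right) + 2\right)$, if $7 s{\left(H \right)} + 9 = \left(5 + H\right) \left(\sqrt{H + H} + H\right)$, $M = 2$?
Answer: $0$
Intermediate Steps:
$s{\left(H \right)} = - \frac{9}{7} + \frac{\left(5 + H\right) \left(H + \sqrt{2} \sqrt{H}\right)}{7}$ ($s{\left(H \right)} = - \frac{9}{7} + \frac{\left(5 + H\right) \left(\sqrt{H + H} + H\right)}{7} = - \frac{9}{7} + \frac{\left(5 + H\right) \left(\sqrt{2 H} + H\right)}{7} = - \frac{9}{7} + \frac{\left(5 + H\right) \left(\sqrt{2} \sqrt{H} + H\right)}{7} = - \frac{9}{7} + \frac{\left(5 + H\right) \left(H + \sqrt{2} \sqrt{H}\right)}{7}$)
$7 \left(-14 + s{\left(M \right)}\right) \left(\left(m{\left(-5,6 \right)} - 8\right) + 2\right) = 7 \left(-14 + \left(- \frac{9}{7} + \frac{2^{2}}{7} + \frac{5}{7} \cdot 2 + \frac{\sqrt{2} \cdot 2^{\frac{3}{2}}}{7} + \frac{5 \sqrt{2} \sqrt{2}}{7}\right)\right) \left(\left(6 - 8\right) + 2\right) = 7 \left(-14 + \left(- \frac{9}{7} + \frac{1}{7} \cdot 4 + \frac{10}{7} + \frac{\sqrt{2} \cdot 2 \sqrt{2}}{7} + \frac{10}{7}\right)\right) \left(-2 + 2\right) = 7 \left(-14 + \left(- \frac{9}{7} + \frac{4}{7} + \frac{10}{7} + \frac{4}{7} + \frac{10}{7}\right)\right) 0 = 7 \left(-14 + \frac{19}{7}\right) 0 = 7 \left(- \frac{79}{7}\right) 0 = \left(-79\right) 0 = 0$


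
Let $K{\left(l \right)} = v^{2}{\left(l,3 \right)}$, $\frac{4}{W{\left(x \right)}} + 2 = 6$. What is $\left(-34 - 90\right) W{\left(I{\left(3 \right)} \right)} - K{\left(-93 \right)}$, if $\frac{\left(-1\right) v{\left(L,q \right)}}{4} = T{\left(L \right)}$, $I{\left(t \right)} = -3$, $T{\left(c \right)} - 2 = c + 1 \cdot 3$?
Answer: $-124028$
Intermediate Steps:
$T{\left(c \right)} = 5 + c$ ($T{\left(c \right)} = 2 + \left(c + 1 \cdot 3\right) = 2 + \left(c + 3\right) = 2 + \left(3 + c\right) = 5 + c$)
$v{\left(L,q \right)} = -20 - 4 L$ ($v{\left(L,q \right)} = - 4 \left(5 + L\right) = -20 - 4 L$)
$W{\left(x \right)} = 1$ ($W{\left(x \right)} = \frac{4}{-2 + 6} = \frac{4}{4} = 4 \cdot \frac{1}{4} = 1$)
$K{\left(l \right)} = \left(-20 - 4 l\right)^{2}$
$\left(-34 - 90\right) W{\left(I{\left(3 \right)} \right)} - K{\left(-93 \right)} = \left(-34 - 90\right) 1 - 16 \left(5 - 93\right)^{2} = \left(-124\right) 1 - 16 \left(-88\right)^{2} = -124 - 16 \cdot 7744 = -124 - 123904 = -124028$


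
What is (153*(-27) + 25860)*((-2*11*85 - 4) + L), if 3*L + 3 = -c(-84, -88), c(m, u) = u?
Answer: -40104491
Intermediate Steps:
L = 85/3 (L = -1 + (-1*(-88))/3 = -1 + (⅓)*88 = -1 + 88/3 = 85/3 ≈ 28.333)
(153*(-27) + 25860)*((-2*11*85 - 4) + L) = (153*(-27) + 25860)*((-2*11*85 - 4) + 85/3) = (-4131 + 25860)*((-22*85 - 4) + 85/3) = 21729*((-1870 - 4) + 85/3) = 21729*(-1874 + 85/3) = 21729*(-5537/3) = -40104491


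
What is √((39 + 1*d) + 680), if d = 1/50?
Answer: √71902/10 ≈ 26.815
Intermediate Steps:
d = 1/50 ≈ 0.020000
√((39 + 1*d) + 680) = √((39 + 1*(1/50)) + 680) = √((39 + 1/50) + 680) = √(1951/50 + 680) = √(35951/50) = √71902/10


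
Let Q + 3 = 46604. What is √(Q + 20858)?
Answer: √67459 ≈ 259.73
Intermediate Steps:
Q = 46601 (Q = -3 + 46604 = 46601)
√(Q + 20858) = √(46601 + 20858) = √67459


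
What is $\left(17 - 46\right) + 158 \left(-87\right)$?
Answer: $-13775$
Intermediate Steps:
$\left(17 - 46\right) + 158 \left(-87\right) = -29 - 13746 = -13775$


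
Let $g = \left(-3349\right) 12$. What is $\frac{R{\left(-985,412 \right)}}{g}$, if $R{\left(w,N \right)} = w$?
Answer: $\frac{5}{204} \approx 0.02451$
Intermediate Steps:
$g = -40188$
$\frac{R{\left(-985,412 \right)}}{g} = - \frac{985}{-40188} = \left(-985\right) \left(- \frac{1}{40188}\right) = \frac{5}{204}$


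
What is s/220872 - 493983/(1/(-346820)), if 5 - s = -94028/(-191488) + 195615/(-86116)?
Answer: 1181811714891959611679749/6898142369792 ≈ 1.7132e+11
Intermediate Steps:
s = 635292687/93694208 (s = 5 - (-94028/(-191488) + 195615/(-86116)) = 5 - (-94028*(-1/191488) + 195615*(-1/86116)) = 5 - (2137/4352 - 195615/86116) = 5 - 1*(-166821647/93694208) = 5 + 166821647/93694208 = 635292687/93694208 ≈ 6.7805)
s/220872 - 493983/(1/(-346820)) = (635292687/93694208)/220872 - 493983/(1/(-346820)) = (635292687/93694208)*(1/220872) - 493983/(-1/346820) = 211764229/6898142369792 - 493983*(-346820) = 211764229/6898142369792 + 171323184060 = 1181811714891959611679749/6898142369792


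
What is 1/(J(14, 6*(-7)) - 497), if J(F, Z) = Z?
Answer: -1/539 ≈ -0.0018553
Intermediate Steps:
1/(J(14, 6*(-7)) - 497) = 1/(6*(-7) - 497) = 1/(-42 - 497) = 1/(-539) = -1/539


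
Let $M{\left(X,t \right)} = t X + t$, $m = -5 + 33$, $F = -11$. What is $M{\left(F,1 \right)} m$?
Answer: $-280$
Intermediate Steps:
$m = 28$
$M{\left(X,t \right)} = t + X t$ ($M{\left(X,t \right)} = X t + t = t + X t$)
$M{\left(F,1 \right)} m = 1 \left(1 - 11\right) 28 = 1 \left(-10\right) 28 = \left(-10\right) 28 = -280$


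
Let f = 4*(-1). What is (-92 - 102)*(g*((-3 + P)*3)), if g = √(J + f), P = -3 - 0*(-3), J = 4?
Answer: 0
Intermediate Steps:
P = -3 (P = -3 - 1*0 = -3 + 0 = -3)
f = -4
g = 0 (g = √(4 - 4) = √0 = 0)
(-92 - 102)*(g*((-3 + P)*3)) = (-92 - 102)*(0*((-3 - 3)*3)) = -0*(-6*3) = -0*(-18) = -194*0 = 0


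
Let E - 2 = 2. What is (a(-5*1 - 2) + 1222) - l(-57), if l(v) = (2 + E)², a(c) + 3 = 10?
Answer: 1193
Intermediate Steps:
E = 4 (E = 2 + 2 = 4)
a(c) = 7 (a(c) = -3 + 10 = 7)
l(v) = 36 (l(v) = (2 + 4)² = 6² = 36)
(a(-5*1 - 2) + 1222) - l(-57) = (7 + 1222) - 1*36 = 1229 - 36 = 1193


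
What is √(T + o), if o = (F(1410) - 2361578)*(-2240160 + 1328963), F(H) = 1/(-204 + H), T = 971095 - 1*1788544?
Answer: √347749501906772470/402 ≈ 1.4669e+6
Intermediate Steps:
T = -817449 (T = 971095 - 1788544 = -817449)
o = 2595146522461199/1206 (o = (1/(-204 + 1410) - 2361578)*(-2240160 + 1328963) = (1/1206 - 2361578)*(-911197) = -2848063067/1206*(-911197) = 2595146522461199/1206 ≈ 2.1519e+12)
√(T + o) = √(-817449 + 2595146522461199/1206) = √(2595145536617705/1206) = √347749501906772470/402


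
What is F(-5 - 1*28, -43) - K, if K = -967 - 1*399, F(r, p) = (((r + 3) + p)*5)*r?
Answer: 13411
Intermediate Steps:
F(r, p) = r*(15 + 5*p + 5*r) (F(r, p) = (((3 + r) + p)*5)*r = ((3 + p + r)*5)*r = (15 + 5*p + 5*r)*r = r*(15 + 5*p + 5*r))
K = -1366 (K = -967 - 399 = -1366)
F(-5 - 1*28, -43) - K = 5*(-5 - 1*28)*(3 - 43 + (-5 - 1*28)) - 1*(-1366) = 5*(-5 - 28)*(3 - 43 + (-5 - 28)) + 1366 = 5*(-33)*(3 - 43 - 33) + 1366 = 5*(-33)*(-73) + 1366 = 12045 + 1366 = 13411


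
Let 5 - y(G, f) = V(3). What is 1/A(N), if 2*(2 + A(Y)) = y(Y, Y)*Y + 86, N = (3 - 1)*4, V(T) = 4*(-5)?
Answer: 1/141 ≈ 0.0070922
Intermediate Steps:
V(T) = -20
y(G, f) = 25 (y(G, f) = 5 - 1*(-20) = 5 + 20 = 25)
N = 8 (N = 2*4 = 8)
A(Y) = 41 + 25*Y/2 (A(Y) = -2 + (25*Y + 86)/2 = -2 + (86 + 25*Y)/2 = -2 + (43 + 25*Y/2) = 41 + 25*Y/2)
1/A(N) = 1/(41 + (25/2)*8) = 1/(41 + 100) = 1/141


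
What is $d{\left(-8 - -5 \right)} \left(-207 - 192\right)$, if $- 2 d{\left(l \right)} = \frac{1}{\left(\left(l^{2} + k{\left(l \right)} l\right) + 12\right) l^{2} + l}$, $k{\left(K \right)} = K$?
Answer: $\frac{133}{178} \approx 0.74719$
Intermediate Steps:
$d{\left(l \right)} = - \frac{1}{2 \left(l + l^{2} \left(12 + 2 l^{2}\right)\right)}$ ($d{\left(l \right)} = - \frac{1}{2 \left(\left(\left(l^{2} + l l\right) + 12\right) l^{2} + l\right)} = - \frac{1}{2 \left(\left(\left(l^{2} + l^{2}\right) + 12\right) l^{2} + l\right)} = - \frac{1}{2 \left(\left(2 l^{2} + 12\right) l^{2} + l\right)} = - \frac{1}{2 \left(\left(12 + 2 l^{2}\right) l^{2} + l\right)} = - \frac{1}{2 \left(l^{2} \left(12 + 2 l^{2}\right) + l\right)} = - \frac{1}{2 \left(l + l^{2} \left(12 + 2 l^{2}\right)\right)}$)
$d{\left(-8 - -5 \right)} \left(-207 - 192\right) = - \frac{1}{2 \left(-8 - -5\right) \left(1 + 2 \left(-8 - -5\right)^{3} + 12 \left(-8 - -5\right)\right)} \left(-207 - 192\right) = - \frac{1}{2 \left(-8 + 5\right) \left(1 + 2 \left(-8 + 5\right)^{3} + 12 \left(-8 + 5\right)\right)} \left(-399\right) = - \frac{1}{2 \left(-3\right) \left(1 + 2 \left(-3\right)^{3} + 12 \left(-3\right)\right)} \left(-399\right) = \left(- \frac{1}{2}\right) \left(- \frac{1}{3}\right) \frac{1}{1 + 2 \left(-27\right) - 36} \left(-399\right) = \left(- \frac{1}{2}\right) \left(- \frac{1}{3}\right) \frac{1}{1 - 54 - 36} \left(-399\right) = \left(- \frac{1}{2}\right) \left(- \frac{1}{3}\right) \frac{1}{-89} \left(-399\right) = \left(- \frac{1}{2}\right) \left(- \frac{1}{3}\right) \left(- \frac{1}{89}\right) \left(-399\right) = \left(- \frac{1}{534}\right) \left(-399\right) = \frac{133}{178}$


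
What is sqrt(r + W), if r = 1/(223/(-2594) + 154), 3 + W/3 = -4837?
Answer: I*sqrt(2314529914628398)/399253 ≈ 120.5*I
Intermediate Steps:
W = -14520 (W = -9 + 3*(-4837) = -9 - 14511 = -14520)
r = 2594/399253 (r = 1/(223*(-1/2594) + 154) = 1/(-223/2594 + 154) = 1/(399253/2594) = 2594/399253 ≈ 0.0064971)
sqrt(r + W) = sqrt(2594/399253 - 14520) = sqrt(-5797150966/399253) = I*sqrt(2314529914628398)/399253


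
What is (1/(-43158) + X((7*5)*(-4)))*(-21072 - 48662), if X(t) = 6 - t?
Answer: -219699303089/21579 ≈ -1.0181e+7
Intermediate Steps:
(1/(-43158) + X((7*5)*(-4)))*(-21072 - 48662) = (1/(-43158) + (6 - 7*5*(-4)))*(-21072 - 48662) = (-1/43158 + (6 - 35*(-4)))*(-69734) = (-1/43158 + (6 - 1*(-140)))*(-69734) = (-1/43158 + (6 + 140))*(-69734) = (-1/43158 + 146)*(-69734) = (6301067/43158)*(-69734) = -219699303089/21579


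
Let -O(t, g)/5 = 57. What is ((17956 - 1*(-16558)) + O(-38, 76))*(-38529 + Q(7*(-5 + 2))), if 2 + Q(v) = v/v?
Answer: -1318843370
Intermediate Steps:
O(t, g) = -285 (O(t, g) = -5*57 = -285)
Q(v) = -1 (Q(v) = -2 + v/v = -2 + 1 = -1)
((17956 - 1*(-16558)) + O(-38, 76))*(-38529 + Q(7*(-5 + 2))) = ((17956 - 1*(-16558)) - 285)*(-38529 - 1) = ((17956 + 16558) - 285)*(-38530) = (34514 - 285)*(-38530) = 34229*(-38530) = -1318843370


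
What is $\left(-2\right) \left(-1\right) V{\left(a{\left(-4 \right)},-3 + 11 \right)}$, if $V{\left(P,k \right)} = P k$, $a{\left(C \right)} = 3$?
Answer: $48$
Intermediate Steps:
$\left(-2\right) \left(-1\right) V{\left(a{\left(-4 \right)},-3 + 11 \right)} = \left(-2\right) \left(-1\right) 3 \left(-3 + 11\right) = 2 \cdot 3 \cdot 8 = 2 \cdot 24 = 48$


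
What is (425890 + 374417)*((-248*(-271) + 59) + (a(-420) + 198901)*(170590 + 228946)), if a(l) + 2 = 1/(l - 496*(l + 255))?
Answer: 431514458673023937141/6785 ≈ 6.3598e+16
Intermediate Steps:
a(l) = -2 + 1/(-126480 - 495*l) (a(l) = -2 + 1/(l - 496*(l + 255)) = -2 + 1/(l - 496*(255 + l)) = -2 + 1/(l + (-126480 - 496*l)) = -2 + 1/(-126480 - 495*l))
(425890 + 374417)*((-248*(-271) + 59) + (a(-420) + 198901)*(170590 + 228946)) = (425890 + 374417)*((-248*(-271) + 59) + ((-252961 - 990*(-420))/(15*(8432 + 33*(-420))) + 198901)*(170590 + 228946)) = 800307*((67208 + 59) + ((-252961 + 415800)/(15*(8432 - 13860)) + 198901)*399536) = 800307*(67267 + ((1/15)*162839/(-5428) + 198901)*399536) = 800307*(67267 + ((1/15)*(-1/5428)*162839 + 198901)*399536) = 800307*(67267 + (-162839/81420 + 198901)*399536) = 800307*(67267 + (16194356581/81420)*399536) = 800307*(67267 + 1617557112736604/20355) = 800307*(1617558481956389/20355) = 431514458673023937141/6785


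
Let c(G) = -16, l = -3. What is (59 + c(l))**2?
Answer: 1849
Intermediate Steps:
(59 + c(l))**2 = (59 - 16)**2 = 43**2 = 1849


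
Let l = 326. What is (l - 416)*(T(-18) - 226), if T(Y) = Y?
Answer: 21960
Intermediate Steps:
(l - 416)*(T(-18) - 226) = (326 - 416)*(-18 - 226) = -90*(-244) = 21960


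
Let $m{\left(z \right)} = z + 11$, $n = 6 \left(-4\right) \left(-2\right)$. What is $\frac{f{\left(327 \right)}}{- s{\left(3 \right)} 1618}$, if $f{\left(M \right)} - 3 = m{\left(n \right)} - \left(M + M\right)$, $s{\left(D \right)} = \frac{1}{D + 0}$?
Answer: $\frac{888}{809} \approx 1.0977$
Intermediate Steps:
$s{\left(D \right)} = \frac{1}{D}$
$n = 48$ ($n = \left(-24\right) \left(-2\right) = 48$)
$m{\left(z \right)} = 11 + z$
$f{\left(M \right)} = 62 - 2 M$ ($f{\left(M \right)} = 3 + \left(\left(11 + 48\right) - \left(M + M\right)\right) = 3 - \left(-59 + 2 M\right) = 62 - 2 M$)
$\frac{f{\left(327 \right)}}{- s{\left(3 \right)} 1618} = \frac{62 - 654}{- \frac{1}{3} \cdot 1618} = \frac{62 - 654}{\left(-1\right) \frac{1}{3} \cdot 1618} = - \frac{592}{\left(- \frac{1}{3}\right) 1618} = - \frac{592}{- \frac{1618}{3}} = \left(-592\right) \left(- \frac{3}{1618}\right) = \frac{888}{809}$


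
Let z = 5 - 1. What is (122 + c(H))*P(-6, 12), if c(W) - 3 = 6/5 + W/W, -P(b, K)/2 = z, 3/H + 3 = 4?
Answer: -5088/5 ≈ -1017.6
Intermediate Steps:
H = 3 (H = 3/(-3 + 4) = 3/1 = 3*1 = 3)
z = 4
P(b, K) = -8 (P(b, K) = -2*4 = -8)
c(W) = 26/5 (c(W) = 3 + (6/5 + W/W) = 3 + (6*(⅕) + 1) = 3 + (6/5 + 1) = 3 + 11/5 = 26/5)
(122 + c(H))*P(-6, 12) = (122 + 26/5)*(-8) = (636/5)*(-8) = -5088/5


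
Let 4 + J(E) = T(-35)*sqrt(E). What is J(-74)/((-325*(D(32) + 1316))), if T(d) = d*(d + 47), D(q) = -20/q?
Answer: 32/3419975 + 672*I*sqrt(74)/683995 ≈ 9.3568e-6 + 0.0084515*I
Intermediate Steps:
T(d) = d*(47 + d)
J(E) = -4 - 420*sqrt(E) (J(E) = -4 + (-35*(47 - 35))*sqrt(E) = -4 + (-35*12)*sqrt(E) = -4 - 420*sqrt(E))
J(-74)/((-325*(D(32) + 1316))) = (-4 - 420*I*sqrt(74))/((-325*(-20/32 + 1316))) = (-4 - 420*I*sqrt(74))/((-325*(-20*1/32 + 1316))) = (-4 - 420*I*sqrt(74))/((-325*(-5/8 + 1316))) = (-4 - 420*I*sqrt(74))/((-325*10523/8)) = (-4 - 420*I*sqrt(74))/(-3419975/8) = (-4 - 420*I*sqrt(74))*(-8/3419975) = 32/3419975 + 672*I*sqrt(74)/683995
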